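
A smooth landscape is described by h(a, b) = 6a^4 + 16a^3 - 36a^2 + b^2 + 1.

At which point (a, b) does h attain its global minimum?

(-3, 0)

h(a,b) separates as P(a) + Q(b) + 1, so its minimum is min P + min Q + 1.
P'(a) = 24a(a - 1)(a + 3) vanishes at a ∈ {-3, 0, 1}; Q'(b) = 2b vanishes at b ∈ {0}.
Local minima of P (where P''>0): P(-3)=-270, P(1)=-14. Local minima of Q: Q(0)=0.
So the global minimum of h is P(-3) + Q(0) + 1 = -270 + 0 + 1 = -269, attained at (-3, 0).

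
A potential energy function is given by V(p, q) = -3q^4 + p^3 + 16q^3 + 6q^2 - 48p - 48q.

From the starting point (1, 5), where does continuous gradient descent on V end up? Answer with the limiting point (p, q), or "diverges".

diverges

V is separable, so gradient descent decouples: p follows -∂V/∂p, q follows -∂V/∂q.
∂V/∂p = 3(p - 4)(p + 4); at p=1 this is -45, so p increases.
∂V/∂q = -12(q - 4)(q - 1)(q + 1); at q=5 this is -288, so q increases.
The q-coordinate has no critical point in that direction and runs off to infinity.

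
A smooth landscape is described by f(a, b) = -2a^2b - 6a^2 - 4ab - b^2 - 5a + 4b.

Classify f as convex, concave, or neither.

The term -2a^2b is cubic, so the Hessian is not constant.
∂²f/∂a² = -4b - 12, which takes both signs as b varies (negative for sufficiently large b). A diagonal entry of the Hessian changing sign means the Hessian is neither positive- nor negative-semidefinite on all of R^2.

neither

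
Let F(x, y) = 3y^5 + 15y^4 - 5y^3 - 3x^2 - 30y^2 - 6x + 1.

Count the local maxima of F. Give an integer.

F separates as a function of x plus a function of y, so ∇F=0 decouples.
∂F/∂x = -6(x + 1) = 0 at x ∈ {-1}; ∂F/∂y = 15y(y - 1)(y + 1)(y + 4) = 0 at y ∈ {-4, -1, 0, 1}.
The Hessian is diagonal: diag(F_xx, F_yy). Second derivatives: F_xx(-1)=-6; F_yy(-4)=-900, F_yy(-1)=90, F_yy(0)=-60, F_yy(1)=150.
Local maxima occur where both diagonal entries negative: (-1, -4), (-1, 0). Count: 2.

2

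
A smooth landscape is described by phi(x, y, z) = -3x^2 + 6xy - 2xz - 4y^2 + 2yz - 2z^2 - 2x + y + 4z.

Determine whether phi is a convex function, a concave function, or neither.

concave

phi is quadratic, so its Hessian is the constant matrix H = [[-6, 6, -2], [6, -8, 2], [-2, 2, -4]].
Leading principal minors: -6, 12, -40.
Signs alternate −, +, − ⇒ H ≺ 0 ⇒ concave.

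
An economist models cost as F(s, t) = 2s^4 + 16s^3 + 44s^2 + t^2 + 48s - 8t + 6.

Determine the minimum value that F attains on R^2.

-28

F(s,t) separates as P(s) + Q(t) + 6, so its minimum is min P + min Q + 6.
P'(s) = 8(s + 1)(s + 2)(s + 3) vanishes at s ∈ {-3, -2, -1}; Q'(t) = 2(t - 4) vanishes at t ∈ {4}.
Local minima of P (where P''>0): P(-3)=-18, P(-1)=-18. Local minima of Q: Q(4)=-16.
So the global minimum of F is P(-3) + Q(4) + 6 = -18 − 16 + 6 = -28, attained at (-3, 4).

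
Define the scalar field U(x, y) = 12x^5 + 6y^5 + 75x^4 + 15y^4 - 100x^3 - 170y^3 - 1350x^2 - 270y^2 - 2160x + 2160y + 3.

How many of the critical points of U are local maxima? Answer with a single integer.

U separates as a function of x plus a function of y, so ∇U=0 decouples.
∂U/∂x = 60(x - 3)(x + 1)(x + 3)(x + 4) = 0 at x ∈ {-4, -3, -1, 3}; ∂U/∂y = 30(y - 3)(y - 2)(y + 3)(y + 4) = 0 at y ∈ {-4, -3, 2, 3}.
The Hessian is diagonal: diag(U_xx, U_yy). Second derivatives: U_xx(-4)=-1260, U_xx(-3)=720, U_xx(-1)=-1440, U_xx(3)=10080; U_yy(-4)=-1260, U_yy(-3)=900, U_yy(2)=-900, U_yy(3)=1260.
Local maxima occur where both diagonal entries negative: (-4, -4), (-4, 2), (-1, -4), (-1, 2). Count: 4.

4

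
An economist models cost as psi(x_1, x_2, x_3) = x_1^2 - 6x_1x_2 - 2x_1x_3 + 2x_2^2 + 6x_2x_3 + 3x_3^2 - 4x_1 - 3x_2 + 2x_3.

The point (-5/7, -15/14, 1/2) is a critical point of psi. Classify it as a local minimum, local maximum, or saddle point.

The Hessian is constant: H = [[2, -6, -2], [-6, 4, 6], [-2, 6, 6]].
Leading principal minors: Δ₁ = 2, Δ₂ = -28, Δ₃ = -112.
The minors fit neither the all-positive nor the alternating-sign pattern, so H is indefinite: a saddle point.

saddle point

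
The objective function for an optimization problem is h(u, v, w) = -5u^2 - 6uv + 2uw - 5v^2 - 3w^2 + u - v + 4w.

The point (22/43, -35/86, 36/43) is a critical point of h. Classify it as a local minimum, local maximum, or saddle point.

The Hessian is constant: H = [[-10, -6, 2], [-6, -10, 0], [2, 0, -6]].
Leading principal minors: Δ₁ = -10, Δ₂ = 64, Δ₃ = -344.
The minors alternate sign starting negative (−, +, −), so H is negative definite: a local maximum.

local maximum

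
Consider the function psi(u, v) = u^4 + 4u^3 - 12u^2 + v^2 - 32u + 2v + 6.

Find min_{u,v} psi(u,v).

psi(u,v) separates as P(u) + Q(v) + 6, so its minimum is min P + min Q + 6.
P'(u) = 4(u - 2)(u + 1)(u + 4) vanishes at u ∈ {-4, -1, 2}; Q'(v) = 2v + 2 vanishes at v ∈ {-1}.
Local minima of P (where P''>0): P(-4)=-64, P(2)=-64. Local minima of Q: Q(-1)=-1.
So the global minimum of psi is P(-4) + Q(-1) + 6 = -64 − 1 + 6 = -59, attained at (-4, -1).

-59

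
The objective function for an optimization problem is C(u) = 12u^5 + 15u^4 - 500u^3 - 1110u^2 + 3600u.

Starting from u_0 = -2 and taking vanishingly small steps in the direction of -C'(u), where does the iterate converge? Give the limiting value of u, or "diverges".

C'(u) = 60(u - 5)(u - 1)(u + 3)(u + 4), so C'(-2) = 2520.
Gradient descent moves in the -C' direction, i.e. u is decreasing.
The nearest critical point in that direction is u = -3, where C'' = 1920 > 0 (a local minimum). The iterate converges there.

-3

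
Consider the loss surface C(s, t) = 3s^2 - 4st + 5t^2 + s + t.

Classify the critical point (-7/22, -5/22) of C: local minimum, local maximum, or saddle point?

The Hessian of C is constant: H = [[6, -4], [-4, 10]].
det(H) = 6·10 − (-4)² = 44.
det(H) > 0 and tr(H) = 16 > 0, so H is positive definite and the point is a local minimum.

local minimum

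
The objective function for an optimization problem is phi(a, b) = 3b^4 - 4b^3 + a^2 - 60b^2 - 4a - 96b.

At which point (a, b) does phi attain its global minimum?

phi(a,b) separates as P(a) + Q(b), so its minimum is min P + min Q.
P'(a) = 2a - 4 vanishes at a ∈ {2}; Q'(b) = 12(b - 4)(b + 1)(b + 2) vanishes at b ∈ {-2, -1, 4}.
Local minima of P (where P''>0): P(2)=-4. Local minima of Q: Q(-2)=32, Q(4)=-832.
So the global minimum of phi is P(2) + Q(4) = -4 − 832 = -836, attained at (2, 4).

(2, 4)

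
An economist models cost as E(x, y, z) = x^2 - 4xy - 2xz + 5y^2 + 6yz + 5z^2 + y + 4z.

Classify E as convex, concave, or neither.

E is quadratic, so its Hessian is the constant matrix H = [[2, -4, -2], [-4, 10, 6], [-2, 6, 10]].
Leading principal minors: 2, 4, 24.
All positive ⇒ H ≻ 0 ⇒ convex.

convex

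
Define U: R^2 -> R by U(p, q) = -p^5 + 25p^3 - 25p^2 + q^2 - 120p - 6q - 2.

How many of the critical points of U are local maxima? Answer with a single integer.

0

U separates as a function of p plus a function of q, so ∇U=0 decouples.
∂U/∂p = -5(p - 3)(p - 2)(p + 1)(p + 4) = 0 at p ∈ {-4, -1, 2, 3}; ∂U/∂q = 2(q - 3) = 0 at q ∈ {3}.
The Hessian is diagonal: diag(U_pp, U_qq). Second derivatives: U_pp(-4)=630, U_pp(-1)=-180, U_pp(2)=90, U_pp(3)=-140; U_qq(3)=2.
Local maxima occur where both diagonal entries negative: none. Count: 0.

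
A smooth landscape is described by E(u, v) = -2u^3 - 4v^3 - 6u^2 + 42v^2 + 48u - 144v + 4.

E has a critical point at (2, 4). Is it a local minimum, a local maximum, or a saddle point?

local maximum

The mixed partial ∂²E/∂u∂v is 0, so the Hessian at any point is diag(E_uu, E_vv) = diag(-12(u + 1), 12(-2v + 7)).
At (2, 4): H = diag(-36, -12).
Both eigenvalues are negative, so H is negative definite: a local maximum.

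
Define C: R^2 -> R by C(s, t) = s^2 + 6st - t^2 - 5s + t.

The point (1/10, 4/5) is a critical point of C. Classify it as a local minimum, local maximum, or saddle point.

saddle point

The Hessian of C is constant: H = [[2, 6], [6, -2]].
det(H) = 2·(-2) − 6² = -40.
Since det(H) < 0, H is indefinite and the critical point is a saddle point.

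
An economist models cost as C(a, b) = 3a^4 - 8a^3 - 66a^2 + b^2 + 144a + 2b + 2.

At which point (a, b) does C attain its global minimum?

C(a,b) separates as P(a) + Q(b) + 2, so its minimum is min P + min Q + 2.
P'(a) = 12(a - 4)(a - 1)(a + 3) vanishes at a ∈ {-3, 1, 4}; Q'(b) = 2b + 2 vanishes at b ∈ {-1}.
Local minima of P (where P''>0): P(-3)=-567, P(4)=-224. Local minima of Q: Q(-1)=-1.
So the global minimum of C is P(-3) + Q(-1) + 2 = -567 − 1 + 2 = -566, attained at (-3, -1).

(-3, -1)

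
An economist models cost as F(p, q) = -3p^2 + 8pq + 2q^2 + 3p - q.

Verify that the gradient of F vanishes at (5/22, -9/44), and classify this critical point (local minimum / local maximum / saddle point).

∇F = (-6p + 8q + 3, 8p + 4q - 1); substituting (5/22, -9/44) gives ∇F = (0, 0), so (5/22, -9/44) is indeed a critical point.
The Hessian of F is constant: H = [[-6, 8], [8, 4]].
det(H) = (-6)·4 − 8² = -88.
Since det(H) < 0, H is indefinite and the critical point is a saddle point.

saddle point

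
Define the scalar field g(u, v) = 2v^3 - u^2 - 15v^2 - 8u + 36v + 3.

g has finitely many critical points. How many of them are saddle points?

1

g separates as a function of u plus a function of v, so ∇g=0 decouples.
∂g/∂u = -2(u + 4) = 0 at u ∈ {-4}; ∂g/∂v = 6(v - 3)(v - 2) = 0 at v ∈ {2, 3}.
The Hessian is diagonal: diag(g_uu, g_vv). Second derivatives: g_uu(-4)=-2; g_vv(2)=-6, g_vv(3)=6.
Saddle points occur where the two diagonal entries have opposite signs: (-4, 3). Count: 1.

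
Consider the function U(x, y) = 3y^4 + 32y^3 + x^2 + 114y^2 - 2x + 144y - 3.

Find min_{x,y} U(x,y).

-63

U(x,y) separates as P(x) + Q(y) − 3, so its minimum is min P + min Q − 3.
P'(x) = 2x - 2 vanishes at x ∈ {1}; Q'(y) = 12(y + 1)(y + 3)(y + 4) vanishes at y ∈ {-4, -3, -1}.
Local minima of P (where P''>0): P(1)=-1. Local minima of Q: Q(-4)=-32, Q(-1)=-59.
So the global minimum of U is P(1) + Q(-1) − 3 = -1 − 59 − 3 = -63, attained at (1, -1).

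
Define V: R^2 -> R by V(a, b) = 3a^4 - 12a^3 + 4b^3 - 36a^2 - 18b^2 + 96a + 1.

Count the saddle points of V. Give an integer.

V separates as a function of a plus a function of b, so ∇V=0 decouples.
∂V/∂a = 12(a - 4)(a - 1)(a + 2) = 0 at a ∈ {-2, 1, 4}; ∂V/∂b = 12b(b - 3) = 0 at b ∈ {0, 3}.
The Hessian is diagonal: diag(V_aa, V_bb). Second derivatives: V_aa(-2)=216, V_aa(1)=-108, V_aa(4)=216; V_bb(0)=-36, V_bb(3)=36.
Saddle points occur where the two diagonal entries have opposite signs: (-2, 0), (1, 3), (4, 0). Count: 3.

3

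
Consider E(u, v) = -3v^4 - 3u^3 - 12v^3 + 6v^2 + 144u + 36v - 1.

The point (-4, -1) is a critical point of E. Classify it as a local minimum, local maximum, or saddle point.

The mixed partial ∂²E/∂u∂v is 0, so the Hessian at any point is diag(E_uu, E_vv) = diag(-18u, 12(-3v^2 - 6v + 1)).
At (-4, -1): H = diag(72, 48).
Both eigenvalues are positive, so H is positive definite: a local minimum.

local minimum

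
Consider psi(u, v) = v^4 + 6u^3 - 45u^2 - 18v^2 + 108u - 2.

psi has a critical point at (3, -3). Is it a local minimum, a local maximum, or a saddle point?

The mixed partial ∂²psi/∂u∂v is 0, so the Hessian at any point is diag(psi_uu, psi_vv) = diag(18(2u - 5), 12(v^2 - 3)).
At (3, -3): H = diag(18, 72).
Both eigenvalues are positive, so H is positive definite: a local minimum.

local minimum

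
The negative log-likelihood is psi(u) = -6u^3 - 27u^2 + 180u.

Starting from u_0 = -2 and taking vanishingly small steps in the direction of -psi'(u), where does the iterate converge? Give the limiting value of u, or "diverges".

-5

psi'(u) = -18(u - 2)(u + 5), so psi'(-2) = 216.
Gradient descent moves in the -psi' direction, i.e. u is decreasing.
The nearest critical point in that direction is u = -5, where psi'' = 126 > 0 (a local minimum). The iterate converges there.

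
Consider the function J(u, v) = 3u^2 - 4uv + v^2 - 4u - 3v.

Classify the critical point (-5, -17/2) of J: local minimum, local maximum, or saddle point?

The Hessian of J is constant: H = [[6, -4], [-4, 2]].
det(H) = 6·2 − (-4)² = -4.
Since det(H) < 0, H is indefinite and the critical point is a saddle point.

saddle point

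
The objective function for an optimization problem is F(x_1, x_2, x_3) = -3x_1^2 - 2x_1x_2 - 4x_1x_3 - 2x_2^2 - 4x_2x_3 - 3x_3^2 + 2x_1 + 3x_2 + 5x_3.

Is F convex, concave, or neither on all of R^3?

concave

F is quadratic, so its Hessian is the constant matrix H = [[-6, -2, -4], [-2, -4, -4], [-4, -4, -6]].
Leading principal minors: -6, 20, -24.
Signs alternate −, +, − ⇒ H ≺ 0 ⇒ concave.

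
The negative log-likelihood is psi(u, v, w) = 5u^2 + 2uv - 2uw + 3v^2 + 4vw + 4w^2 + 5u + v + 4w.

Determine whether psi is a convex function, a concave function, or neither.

psi is quadratic, so its Hessian is the constant matrix H = [[10, 2, -2], [2, 6, 4], [-2, 4, 8]].
Leading principal minors: 10, 56, 232.
All positive ⇒ H ≻ 0 ⇒ convex.

convex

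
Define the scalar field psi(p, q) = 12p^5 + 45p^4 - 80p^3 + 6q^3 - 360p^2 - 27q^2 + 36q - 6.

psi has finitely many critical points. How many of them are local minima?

2

psi separates as a function of p plus a function of q, so ∇psi=0 decouples.
∂psi/∂p = 60p(p - 2)(p + 2)(p + 3) = 0 at p ∈ {-3, -2, 0, 2}; ∂psi/∂q = 18(q - 2)(q - 1) = 0 at q ∈ {1, 2}.
The Hessian is diagonal: diag(psi_pp, psi_qq). Second derivatives: psi_pp(-3)=-900, psi_pp(-2)=480, psi_pp(0)=-720, psi_pp(2)=2400; psi_qq(1)=-18, psi_qq(2)=18.
Local minima occur where both diagonal entries positive: (-2, 2), (2, 2). Count: 2.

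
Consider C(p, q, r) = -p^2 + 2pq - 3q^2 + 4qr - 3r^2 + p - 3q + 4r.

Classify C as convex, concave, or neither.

concave

C is quadratic, so its Hessian is the constant matrix H = [[-2, 2, 0], [2, -6, 4], [0, 4, -6]].
Leading principal minors: -2, 8, -16.
Signs alternate −, +, − ⇒ H ≺ 0 ⇒ concave.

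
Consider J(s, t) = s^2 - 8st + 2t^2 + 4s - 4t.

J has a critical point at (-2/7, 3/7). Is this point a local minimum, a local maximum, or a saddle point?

saddle point

The Hessian of J is constant: H = [[2, -8], [-8, 4]].
det(H) = 2·4 − (-8)² = -56.
Since det(H) < 0, H is indefinite and the critical point is a saddle point.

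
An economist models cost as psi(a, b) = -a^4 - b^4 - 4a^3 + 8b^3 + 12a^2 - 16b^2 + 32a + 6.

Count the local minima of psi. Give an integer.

1

psi separates as a function of a plus a function of b, so ∇psi=0 decouples.
∂psi/∂a = -4(a - 2)(a + 1)(a + 4) = 0 at a ∈ {-4, -1, 2}; ∂psi/∂b = -4b(b - 4)(b - 2) = 0 at b ∈ {0, 2, 4}.
The Hessian is diagonal: diag(psi_aa, psi_bb). Second derivatives: psi_aa(-4)=-72, psi_aa(-1)=36, psi_aa(2)=-72; psi_bb(0)=-32, psi_bb(2)=16, psi_bb(4)=-32.
Local minima occur where both diagonal entries positive: (-1, 2). Count: 1.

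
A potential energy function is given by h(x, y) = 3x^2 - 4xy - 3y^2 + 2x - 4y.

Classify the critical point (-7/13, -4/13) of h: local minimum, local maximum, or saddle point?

saddle point

The Hessian of h is constant: H = [[6, -4], [-4, -6]].
det(H) = 6·(-6) − (-4)² = -52.
Since det(H) < 0, H is indefinite and the critical point is a saddle point.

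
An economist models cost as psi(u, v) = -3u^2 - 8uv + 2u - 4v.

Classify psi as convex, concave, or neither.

neither

psi is quadratic, so its Hessian is the constant matrix H = [[-6, -8], [-8, 0]].
det(H) = -64, tr(H) = -6.
det(H) < 0, so H is indefinite: neither convex nor concave.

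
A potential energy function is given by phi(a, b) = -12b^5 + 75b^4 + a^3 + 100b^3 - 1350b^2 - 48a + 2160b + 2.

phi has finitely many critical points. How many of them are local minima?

2

phi separates as a function of a plus a function of b, so ∇phi=0 decouples.
∂phi/∂a = 3(a - 4)(a + 4) = 0 at a ∈ {-4, 4}; ∂phi/∂b = -60(b - 4)(b - 3)(b - 1)(b + 3) = 0 at b ∈ {-3, 1, 3, 4}.
The Hessian is diagonal: diag(phi_aa, phi_bb). Second derivatives: phi_aa(-4)=-24, phi_aa(4)=24; phi_bb(-3)=10080, phi_bb(1)=-1440, phi_bb(3)=720, phi_bb(4)=-1260.
Local minima occur where both diagonal entries positive: (4, -3), (4, 3). Count: 2.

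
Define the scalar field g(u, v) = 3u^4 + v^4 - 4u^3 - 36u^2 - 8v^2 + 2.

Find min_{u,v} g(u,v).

g(u,v) separates as P(u) + Q(v) + 2, so its minimum is min P + min Q + 2.
P'(u) = 12u(u - 3)(u + 2) vanishes at u ∈ {-2, 0, 3}; Q'(v) = 4v(v - 2)(v + 2) vanishes at v ∈ {-2, 0, 2}.
Local minima of P (where P''>0): P(-2)=-64, P(3)=-189. Local minima of Q: Q(-2)=-16, Q(2)=-16.
So the global minimum of g is P(3) + Q(-2) + 2 = -189 − 16 + 2 = -203, attained at (3, -2).

-203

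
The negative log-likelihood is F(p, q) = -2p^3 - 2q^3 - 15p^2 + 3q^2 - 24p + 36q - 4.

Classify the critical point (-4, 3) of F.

saddle point

The mixed partial ∂²F/∂p∂q is 0, so the Hessian at any point is diag(F_pp, F_qq) = diag(-6(2p + 5), 6(-2q + 1)).
At (-4, 3): H = diag(18, -30).
The eigenvalues have opposite signs, so H is indefinite: a saddle point.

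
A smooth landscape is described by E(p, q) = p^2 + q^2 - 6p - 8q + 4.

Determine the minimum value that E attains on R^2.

-21

E(p,q) separates as A(p) + B(q) + 4, so its minimum is min A + min B + 4.
A'(p) = 2p - 6 vanishes at p ∈ {3}; B'(q) = 2q - 8 vanishes at q ∈ {4}.
Local minima of A (where A''>0): A(3)=-9. Local minima of B: B(4)=-16.
So the global minimum of E is A(3) + B(4) + 4 = -9 − 16 + 4 = -21, attained at (3, 4).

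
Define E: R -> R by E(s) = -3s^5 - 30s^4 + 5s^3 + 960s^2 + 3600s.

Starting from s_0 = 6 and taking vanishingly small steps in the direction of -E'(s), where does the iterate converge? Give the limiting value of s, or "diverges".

diverges

E'(s) = -15(s - 4)(s + 3)(s + 4)(s + 5), so E'(6) = -29700.
Gradient descent moves in the -E' direction, i.e. s is increasing.
There is no critical point above s=6, and E' keeps the same sign, so the iterate runs off to +∞.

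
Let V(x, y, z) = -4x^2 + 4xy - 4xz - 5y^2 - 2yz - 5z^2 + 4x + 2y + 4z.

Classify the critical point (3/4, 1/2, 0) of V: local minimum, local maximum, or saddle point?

local maximum

The Hessian is constant: H = [[-8, 4, -4], [4, -10, -2], [-4, -2, -10]].
Leading principal minors: Δ₁ = -8, Δ₂ = 64, Δ₃ = -384.
The minors alternate sign starting negative (−, +, −), so H is negative definite: a local maximum.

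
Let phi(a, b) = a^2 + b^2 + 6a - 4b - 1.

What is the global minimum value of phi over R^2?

-14

phi(a,b) separates as P(a) + Q(b) − 1, so its minimum is min P + min Q − 1.
P'(a) = 2a + 6 vanishes at a ∈ {-3}; Q'(b) = 2b - 4 vanishes at b ∈ {2}.
Local minima of P (where P''>0): P(-3)=-9. Local minima of Q: Q(2)=-4.
So the global minimum of phi is P(-3) + Q(2) − 1 = -9 − 4 − 1 = -14, attained at (-3, 2).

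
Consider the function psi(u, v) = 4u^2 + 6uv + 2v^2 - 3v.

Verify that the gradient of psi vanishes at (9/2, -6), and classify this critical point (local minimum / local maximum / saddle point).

saddle point

∇psi = (8u + 6v, 6u + 4v - 3); substituting (9/2, -6) gives ∇psi = (0, 0), so (9/2, -6) is indeed a critical point.
The Hessian of psi is constant: H = [[8, 6], [6, 4]].
det(H) = 8·4 − 6² = -4.
Since det(H) < 0, H is indefinite and the critical point is a saddle point.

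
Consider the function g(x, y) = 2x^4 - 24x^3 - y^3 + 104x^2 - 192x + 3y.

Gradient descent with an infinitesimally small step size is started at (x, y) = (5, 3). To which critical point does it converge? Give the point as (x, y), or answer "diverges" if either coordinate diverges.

diverges

g is separable, so gradient descent decouples: x follows -∂g/∂x, y follows -∂g/∂y.
∂g/∂x = 8(x - 4)(x - 3)(x - 2); at x=5 this is 48, so x decreases.
∂g/∂y = -3(y - 1)(y + 1); at y=3 this is -24, so y increases.
The y-coordinate has no critical point in that direction and runs off to infinity.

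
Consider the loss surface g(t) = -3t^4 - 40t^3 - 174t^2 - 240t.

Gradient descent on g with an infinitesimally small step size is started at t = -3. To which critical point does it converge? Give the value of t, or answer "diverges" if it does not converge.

g'(t) = -12(t + 1)(t + 4)(t + 5), so g'(-3) = 48.
Gradient descent moves in the -g' direction, i.e. t is decreasing.
The nearest critical point in that direction is t = -4, where g'' = 36 > 0 (a local minimum). The iterate converges there.

-4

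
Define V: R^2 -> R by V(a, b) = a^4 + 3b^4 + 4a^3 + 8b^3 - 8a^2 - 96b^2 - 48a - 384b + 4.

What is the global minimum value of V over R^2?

-1868

V(a,b) separates as P(a) + Q(b) + 4, so its minimum is min P + min Q + 4.
P'(a) = 4(a - 2)(a + 2)(a + 3) vanishes at a ∈ {-3, -2, 2}; Q'(b) = 12(b - 4)(b + 2)(b + 4) vanishes at b ∈ {-4, -2, 4}.
Local minima of P (where P''>0): P(-3)=45, P(2)=-80. Local minima of Q: Q(-4)=256, Q(4)=-1792.
So the global minimum of V is P(2) + Q(4) + 4 = -80 − 1792 + 4 = -1868, attained at (2, 4).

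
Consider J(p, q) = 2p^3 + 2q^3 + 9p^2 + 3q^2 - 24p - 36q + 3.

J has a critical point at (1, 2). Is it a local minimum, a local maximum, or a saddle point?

The mixed partial ∂²J/∂p∂q is 0, so the Hessian at any point is diag(J_pp, J_qq) = diag(6(2p + 3), 6(2q + 1)).
At (1, 2): H = diag(30, 30).
Both eigenvalues are positive, so H is positive definite: a local minimum.

local minimum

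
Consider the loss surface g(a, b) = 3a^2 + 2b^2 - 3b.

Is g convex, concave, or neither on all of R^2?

convex

g is quadratic, so its Hessian is the constant matrix H = [[6, 0], [0, 4]].
det(H) = 24, tr(H) = 10.
det(H) > 0 and tr(H) > 0, so H is positive definite everywhere: convex.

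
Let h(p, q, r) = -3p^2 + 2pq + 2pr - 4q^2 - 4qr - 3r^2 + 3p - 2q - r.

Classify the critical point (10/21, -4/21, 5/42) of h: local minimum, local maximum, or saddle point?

The Hessian is constant: H = [[-6, 2, 2], [2, -8, -4], [2, -4, -6]].
Leading principal minors: Δ₁ = -6, Δ₂ = 44, Δ₃ = -168.
The minors alternate sign starting negative (−, +, −), so H is negative definite: a local maximum.

local maximum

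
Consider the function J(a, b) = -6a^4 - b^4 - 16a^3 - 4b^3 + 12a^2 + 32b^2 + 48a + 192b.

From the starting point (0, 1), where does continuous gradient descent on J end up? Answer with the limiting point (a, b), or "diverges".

J is separable, so gradient descent decouples: a follows -∂J/∂a, b follows -∂J/∂b.
∂J/∂a = -24(a - 1)(a + 1)(a + 2); at a=0 this is 48, so a decreases.
∂J/∂b = -4(b - 4)(b + 3)(b + 4); at b=1 this is 240, so b decreases.
a converges to its nearest critical value -1 (a local min of the a-part); b converges to -3. The iterate converges to (-1, -3).

(-1, -3)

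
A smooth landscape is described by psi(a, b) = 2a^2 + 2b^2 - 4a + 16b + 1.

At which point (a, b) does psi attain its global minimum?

(1, -4)

psi(a,b) separates as P(a) + Q(b) + 1, so its minimum is min P + min Q + 1.
P'(a) = 4a - 4 vanishes at a ∈ {1}; Q'(b) = 4b + 16 vanishes at b ∈ {-4}.
Local minima of P (where P''>0): P(1)=-2. Local minima of Q: Q(-4)=-32.
So the global minimum of psi is P(1) + Q(-4) + 1 = -2 − 32 + 1 = -33, attained at (1, -4).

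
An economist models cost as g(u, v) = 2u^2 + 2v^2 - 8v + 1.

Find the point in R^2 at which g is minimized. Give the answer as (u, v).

g(u,v) separates as P(u) + Q(v) + 1, so its minimum is min P + min Q + 1.
P'(u) = 4u vanishes at u ∈ {0}; Q'(v) = 4v - 8 vanishes at v ∈ {2}.
Local minima of P (where P''>0): P(0)=0. Local minima of Q: Q(2)=-8.
So the global minimum of g is P(0) + Q(2) + 1 = 0 − 8 + 1 = -7, attained at (0, 2).

(0, 2)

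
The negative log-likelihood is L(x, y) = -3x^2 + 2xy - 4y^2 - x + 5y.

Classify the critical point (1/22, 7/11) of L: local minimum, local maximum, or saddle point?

local maximum

The Hessian of L is constant: H = [[-6, 2], [2, -8]].
det(H) = (-6)·(-8) − 2² = 44.
det(H) > 0 and tr(H) = -14 < 0, so H is negative definite and the point is a local maximum.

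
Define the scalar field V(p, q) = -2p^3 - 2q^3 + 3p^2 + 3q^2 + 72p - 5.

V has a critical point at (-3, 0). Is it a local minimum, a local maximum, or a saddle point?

The mixed partial ∂²V/∂p∂q is 0, so the Hessian at any point is diag(V_pp, V_qq) = diag(6(-2p + 1), 6(-2q + 1)).
At (-3, 0): H = diag(42, 6).
Both eigenvalues are positive, so H is positive definite: a local minimum.

local minimum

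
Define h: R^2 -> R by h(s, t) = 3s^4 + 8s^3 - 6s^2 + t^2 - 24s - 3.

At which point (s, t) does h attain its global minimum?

h(s,t) separates as P(s) + Q(t) − 3, so its minimum is min P + min Q − 3.
P'(s) = 12(s - 1)(s + 1)(s + 2) vanishes at s ∈ {-2, -1, 1}; Q'(t) = 2t vanishes at t ∈ {0}.
Local minima of P (where P''>0): P(-2)=8, P(1)=-19. Local minima of Q: Q(0)=0.
So the global minimum of h is P(1) + Q(0) − 3 = -19 + 0 − 3 = -22, attained at (1, 0).

(1, 0)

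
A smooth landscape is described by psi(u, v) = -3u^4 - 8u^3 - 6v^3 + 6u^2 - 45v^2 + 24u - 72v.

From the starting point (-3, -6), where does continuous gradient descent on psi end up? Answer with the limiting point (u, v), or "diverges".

psi is separable, so gradient descent decouples: u follows -∂psi/∂u, v follows -∂psi/∂v.
∂psi/∂u = -12(u - 1)(u + 1)(u + 2); at u=-3 this is 96, so u decreases.
∂psi/∂v = -18(v + 1)(v + 4); at v=-6 this is -180, so v increases.
The u-coordinate has no critical point in that direction and runs off to infinity.

diverges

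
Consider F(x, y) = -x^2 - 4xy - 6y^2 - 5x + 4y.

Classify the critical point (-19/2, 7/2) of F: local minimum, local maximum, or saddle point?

The Hessian of F is constant: H = [[-2, -4], [-4, -12]].
det(H) = (-2)·(-12) − (-4)² = 8.
det(H) > 0 and tr(H) = -14 < 0, so H is negative definite and the point is a local maximum.

local maximum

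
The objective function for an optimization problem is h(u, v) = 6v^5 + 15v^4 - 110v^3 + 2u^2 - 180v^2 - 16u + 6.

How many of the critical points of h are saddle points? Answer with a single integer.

2

h separates as a function of u plus a function of v, so ∇h=0 decouples.
∂h/∂u = 4(u - 4) = 0 at u ∈ {4}; ∂h/∂v = 30v(v - 3)(v + 1)(v + 4) = 0 at v ∈ {-4, -1, 0, 3}.
The Hessian is diagonal: diag(h_uu, h_vv). Second derivatives: h_uu(4)=4; h_vv(-4)=-2520, h_vv(-1)=360, h_vv(0)=-360, h_vv(3)=2520.
Saddle points occur where the two diagonal entries have opposite signs: (4, -4), (4, 0). Count: 2.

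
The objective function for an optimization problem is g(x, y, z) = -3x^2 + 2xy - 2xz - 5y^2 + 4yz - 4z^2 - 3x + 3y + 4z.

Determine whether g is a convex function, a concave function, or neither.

concave

g is quadratic, so its Hessian is the constant matrix H = [[-6, 2, -2], [2, -10, 4], [-2, 4, -8]].
Leading principal minors: -6, 56, -344.
Signs alternate −, +, − ⇒ H ≺ 0 ⇒ concave.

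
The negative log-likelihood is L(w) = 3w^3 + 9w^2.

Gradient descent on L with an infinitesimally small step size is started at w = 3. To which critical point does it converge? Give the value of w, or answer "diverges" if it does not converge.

L'(w) = 9w(w + 2), so L'(3) = 135.
Gradient descent moves in the -L' direction, i.e. w is decreasing.
The nearest critical point in that direction is w = 0, where L'' = 18 > 0 (a local minimum). The iterate converges there.

0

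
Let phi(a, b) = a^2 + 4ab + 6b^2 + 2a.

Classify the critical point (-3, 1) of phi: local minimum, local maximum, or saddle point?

The Hessian of phi is constant: H = [[2, 4], [4, 12]].
det(H) = 2·12 − 4² = 8.
det(H) > 0 and tr(H) = 14 > 0, so H is positive definite and the point is a local minimum.

local minimum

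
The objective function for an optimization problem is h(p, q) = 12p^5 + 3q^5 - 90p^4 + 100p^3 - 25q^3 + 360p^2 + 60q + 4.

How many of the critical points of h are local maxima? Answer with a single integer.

4

h separates as a function of p plus a function of q, so ∇h=0 decouples.
∂h/∂p = 60p(p - 4)(p - 3)(p + 1) = 0 at p ∈ {-1, 0, 3, 4}; ∂h/∂q = 15(q - 2)(q - 1)(q + 1)(q + 2) = 0 at q ∈ {-2, -1, 1, 2}.
The Hessian is diagonal: diag(h_pp, h_qq). Second derivatives: h_pp(-1)=-1200, h_pp(0)=720, h_pp(3)=-720, h_pp(4)=1200; h_qq(-2)=-180, h_qq(-1)=90, h_qq(1)=-90, h_qq(2)=180.
Local maxima occur where both diagonal entries negative: (-1, -2), (-1, 1), (3, -2), (3, 1). Count: 4.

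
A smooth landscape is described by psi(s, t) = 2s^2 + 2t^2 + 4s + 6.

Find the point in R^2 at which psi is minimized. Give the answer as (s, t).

psi(s,t) separates as P(s) + Q(t) + 6, so its minimum is min P + min Q + 6.
P'(s) = 4s + 4 vanishes at s ∈ {-1}; Q'(t) = 4t vanishes at t ∈ {0}.
Local minima of P (where P''>0): P(-1)=-2. Local minima of Q: Q(0)=0.
So the global minimum of psi is P(-1) + Q(0) + 6 = -2 + 0 + 6 = 4, attained at (-1, 0).

(-1, 0)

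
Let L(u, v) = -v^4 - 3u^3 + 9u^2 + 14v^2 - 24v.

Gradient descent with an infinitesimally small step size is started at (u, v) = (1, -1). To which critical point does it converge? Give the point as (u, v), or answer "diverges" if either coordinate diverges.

L is separable, so gradient descent decouples: u follows -∂L/∂u, v follows -∂L/∂v.
∂L/∂u = -9u(u - 2); at u=1 this is 9, so u decreases.
∂L/∂v = -4(v - 2)(v - 1)(v + 3); at v=-1 this is -48, so v increases.
u converges to its nearest critical value 0 (a local min of the u-part); v converges to 1. The iterate converges to (0, 1).

(0, 1)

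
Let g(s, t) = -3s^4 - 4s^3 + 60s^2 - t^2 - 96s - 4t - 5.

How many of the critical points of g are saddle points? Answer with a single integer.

1

g separates as a function of s plus a function of t, so ∇g=0 decouples.
∂g/∂s = -12(s - 2)(s - 1)(s + 4) = 0 at s ∈ {-4, 1, 2}; ∂g/∂t = -2(t + 2) = 0 at t ∈ {-2}.
The Hessian is diagonal: diag(g_ss, g_tt). Second derivatives: g_ss(-4)=-360, g_ss(1)=60, g_ss(2)=-72; g_tt(-2)=-2.
Saddle points occur where the two diagonal entries have opposite signs: (1, -2). Count: 1.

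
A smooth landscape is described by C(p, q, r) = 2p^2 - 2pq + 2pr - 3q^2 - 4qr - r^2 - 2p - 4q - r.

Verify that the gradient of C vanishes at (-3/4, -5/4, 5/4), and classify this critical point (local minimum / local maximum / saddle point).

saddle point

∇C = (4p - 2q + 2r - 2, -2p - 6q - 4r - 4, 2p - 4q - 2r - 1); substituting (-3/4, -5/4, 5/4) gives ∇C = (0, 0, 0), so (-3/4, -5/4, 5/4) is indeed a critical point.
The Hessian is constant: H = [[4, -2, 2], [-2, -6, -4], [2, -4, -2]].
Leading principal minors: Δ₁ = 4, Δ₂ = -28, Δ₃ = 48.
The minors fit neither the all-positive nor the alternating-sign pattern, so H is indefinite: a saddle point.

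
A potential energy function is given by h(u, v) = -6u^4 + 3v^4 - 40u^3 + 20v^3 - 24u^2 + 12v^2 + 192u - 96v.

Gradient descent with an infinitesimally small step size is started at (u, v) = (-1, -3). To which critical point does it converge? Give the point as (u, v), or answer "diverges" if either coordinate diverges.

h is separable, so gradient descent decouples: u follows -∂h/∂u, v follows -∂h/∂v.
∂h/∂u = -24(u - 1)(u + 2)(u + 4); at u=-1 this is 144, so u decreases.
∂h/∂v = 12(v - 1)(v + 2)(v + 4); at v=-3 this is 48, so v decreases.
u converges to its nearest critical value -2 (a local min of the u-part); v converges to -4. The iterate converges to (-2, -4).

(-2, -4)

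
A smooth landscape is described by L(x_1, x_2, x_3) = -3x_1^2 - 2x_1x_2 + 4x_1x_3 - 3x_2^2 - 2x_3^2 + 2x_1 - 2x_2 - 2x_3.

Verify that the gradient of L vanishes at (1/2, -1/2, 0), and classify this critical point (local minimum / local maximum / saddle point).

∇L = (-6x_1 - 2x_2 + 4x_3 + 2, -2x_1 - 6x_2 - 2, 4x_1 - 4x_3 - 2); substituting (1/2, -1/2, 0) gives ∇L = (0, 0, 0), so (1/2, -1/2, 0) is indeed a critical point.
The Hessian is constant: H = [[-6, -2, 4], [-2, -6, 0], [4, 0, -4]].
Leading principal minors: Δ₁ = -6, Δ₂ = 32, Δ₃ = -32.
The minors alternate sign starting negative (−, +, −), so H is negative definite: a local maximum.

local maximum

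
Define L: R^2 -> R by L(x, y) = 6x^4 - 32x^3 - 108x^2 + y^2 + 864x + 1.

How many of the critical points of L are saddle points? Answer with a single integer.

1

L separates as a function of x plus a function of y, so ∇L=0 decouples.
∂L/∂x = 24(x - 4)(x - 3)(x + 3) = 0 at x ∈ {-3, 3, 4}; ∂L/∂y = 2y = 0 at y ∈ {0}.
The Hessian is diagonal: diag(L_xx, L_yy). Second derivatives: L_xx(-3)=1008, L_xx(3)=-144, L_xx(4)=168; L_yy(0)=2.
Saddle points occur where the two diagonal entries have opposite signs: (3, 0). Count: 1.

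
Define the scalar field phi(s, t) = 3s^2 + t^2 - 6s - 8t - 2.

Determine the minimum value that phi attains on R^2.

-21

phi(s,t) separates as P(s) + Q(t) − 2, so its minimum is min P + min Q − 2.
P'(s) = 6s - 6 vanishes at s ∈ {1}; Q'(t) = 2(t - 4) vanishes at t ∈ {4}.
Local minima of P (where P''>0): P(1)=-3. Local minima of Q: Q(4)=-16.
So the global minimum of phi is P(1) + Q(4) − 2 = -3 − 16 − 2 = -21, attained at (1, 4).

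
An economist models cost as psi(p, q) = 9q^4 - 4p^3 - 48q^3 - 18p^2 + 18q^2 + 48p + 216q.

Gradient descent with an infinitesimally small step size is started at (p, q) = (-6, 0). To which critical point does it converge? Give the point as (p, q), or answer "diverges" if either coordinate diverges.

psi is separable, so gradient descent decouples: p follows -∂psi/∂p, q follows -∂psi/∂q.
∂psi/∂p = -12(p - 1)(p + 4); at p=-6 this is -168, so p increases.
∂psi/∂q = 36(q - 3)(q - 2)(q + 1); at q=0 this is 216, so q decreases.
p converges to its nearest critical value -4 (a local min of the p-part); q converges to -1. The iterate converges to (-4, -1).

(-4, -1)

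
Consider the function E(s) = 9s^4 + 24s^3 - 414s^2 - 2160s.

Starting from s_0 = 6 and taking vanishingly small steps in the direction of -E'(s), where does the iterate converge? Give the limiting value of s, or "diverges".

E'(s) = 36(s - 5)(s + 3)(s + 4), so E'(6) = 3240.
Gradient descent moves in the -E' direction, i.e. s is decreasing.
The nearest critical point in that direction is s = 5, where E'' = 2592 > 0 (a local minimum). The iterate converges there.

5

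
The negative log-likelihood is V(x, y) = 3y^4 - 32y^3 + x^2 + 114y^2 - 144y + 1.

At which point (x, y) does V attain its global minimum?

V(x,y) separates as P(x) + Q(y) + 1, so its minimum is min P + min Q + 1.
P'(x) = 2x vanishes at x ∈ {0}; Q'(y) = 12(y - 4)(y - 3)(y - 1) vanishes at y ∈ {1, 3, 4}.
Local minima of P (where P''>0): P(0)=0. Local minima of Q: Q(1)=-59, Q(4)=-32.
So the global minimum of V is P(0) + Q(1) + 1 = 0 − 59 + 1 = -58, attained at (0, 1).

(0, 1)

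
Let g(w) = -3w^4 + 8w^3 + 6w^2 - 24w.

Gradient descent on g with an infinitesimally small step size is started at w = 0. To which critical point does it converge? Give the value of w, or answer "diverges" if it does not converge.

g'(w) = -12(w - 2)(w - 1)(w + 1), so g'(0) = -24.
Gradient descent moves in the -g' direction, i.e. w is increasing.
The nearest critical point in that direction is w = 1, where g'' = 24 > 0 (a local minimum). The iterate converges there.

1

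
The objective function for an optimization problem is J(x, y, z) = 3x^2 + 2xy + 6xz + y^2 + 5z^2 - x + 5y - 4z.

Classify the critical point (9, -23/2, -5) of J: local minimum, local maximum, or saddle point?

local minimum

The Hessian is constant: H = [[6, 2, 6], [2, 2, 0], [6, 0, 10]].
Leading principal minors: Δ₁ = 6, Δ₂ = 8, Δ₃ = 8.
All leading minors are positive, so H is positive definite: a local minimum.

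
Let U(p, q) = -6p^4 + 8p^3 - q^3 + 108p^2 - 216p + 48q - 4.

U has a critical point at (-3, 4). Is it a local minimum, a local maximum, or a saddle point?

The mixed partial ∂²U/∂p∂q is 0, so the Hessian at any point is diag(U_pp, U_qq) = diag(24(-3p^2 + 2p + 9), -6q).
At (-3, 4): H = diag(-576, -24).
Both eigenvalues are negative, so H is negative definite: a local maximum.

local maximum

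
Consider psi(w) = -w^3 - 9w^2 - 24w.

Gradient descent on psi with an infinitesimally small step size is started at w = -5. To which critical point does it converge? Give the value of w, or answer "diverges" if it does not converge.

psi'(w) = -3(w + 2)(w + 4), so psi'(-5) = -9.
Gradient descent moves in the -psi' direction, i.e. w is increasing.
The nearest critical point in that direction is w = -4, where psi'' = 6 > 0 (a local minimum). The iterate converges there.

-4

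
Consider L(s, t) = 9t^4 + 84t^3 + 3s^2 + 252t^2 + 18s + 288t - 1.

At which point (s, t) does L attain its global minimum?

(-3, -4)

L(s,t) separates as P(s) + Q(t) − 1, so its minimum is min P + min Q − 1.
P'(s) = 6s + 18 vanishes at s ∈ {-3}; Q'(t) = 36(t + 1)(t + 2)(t + 4) vanishes at t ∈ {-4, -2, -1}.
Local minima of P (where P''>0): P(-3)=-27. Local minima of Q: Q(-4)=-192, Q(-1)=-111.
So the global minimum of L is P(-3) + Q(-4) − 1 = -27 − 192 − 1 = -220, attained at (-3, -4).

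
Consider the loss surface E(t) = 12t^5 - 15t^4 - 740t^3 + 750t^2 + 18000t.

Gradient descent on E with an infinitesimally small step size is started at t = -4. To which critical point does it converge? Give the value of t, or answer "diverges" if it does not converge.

E'(t) = 60(t - 5)(t - 4)(t + 3)(t + 5), so E'(-4) = -4320.
Gradient descent moves in the -E' direction, i.e. t is increasing.
The nearest critical point in that direction is t = -3, where E'' = 6720 > 0 (a local minimum). The iterate converges there.

-3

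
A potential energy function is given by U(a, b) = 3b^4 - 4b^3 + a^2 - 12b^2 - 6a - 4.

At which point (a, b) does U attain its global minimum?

U(a,b) separates as P(a) + Q(b) − 4, so its minimum is min P + min Q − 4.
P'(a) = 2a - 6 vanishes at a ∈ {3}; Q'(b) = 12b(b - 2)(b + 1) vanishes at b ∈ {-1, 0, 2}.
Local minima of P (where P''>0): P(3)=-9. Local minima of Q: Q(-1)=-5, Q(2)=-32.
So the global minimum of U is P(3) + Q(2) − 4 = -9 − 32 − 4 = -45, attained at (3, 2).

(3, 2)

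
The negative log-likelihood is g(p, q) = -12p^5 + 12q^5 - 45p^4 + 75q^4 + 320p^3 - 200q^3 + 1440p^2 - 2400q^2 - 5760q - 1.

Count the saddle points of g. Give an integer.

g separates as a function of p plus a function of q, so ∇g=0 decouples.
∂g/∂p = -60p(p - 4)(p + 3)(p + 4) = 0 at p ∈ {-4, -3, 0, 4}; ∂g/∂q = 60(q - 4)(q + 2)(q + 3)(q + 4) = 0 at q ∈ {-4, -3, -2, 4}.
The Hessian is diagonal: diag(g_pp, g_qq). Second derivatives: g_pp(-4)=1920, g_pp(-3)=-1260, g_pp(0)=2880, g_pp(4)=-13440; g_qq(-4)=-960, g_qq(-3)=420, g_qq(-2)=-720, g_qq(4)=20160.
Saddle points occur where the two diagonal entries have opposite signs: (-4, -4), (-4, -2), (-3, -3), (-3, 4), (0, -4), (0, -2), (4, -3), (4, 4). Count: 8.

8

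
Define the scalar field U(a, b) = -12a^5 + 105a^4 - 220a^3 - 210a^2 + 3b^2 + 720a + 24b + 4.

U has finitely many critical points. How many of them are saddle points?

2

U separates as a function of a plus a function of b, so ∇U=0 decouples.
∂U/∂a = -60(a - 4)(a - 3)(a - 1)(a + 1) = 0 at a ∈ {-1, 1, 3, 4}; ∂U/∂b = 6(b + 4) = 0 at b ∈ {-4}.
The Hessian is diagonal: diag(U_aa, U_bb). Second derivatives: U_aa(-1)=2400, U_aa(1)=-720, U_aa(3)=480, U_aa(4)=-900; U_bb(-4)=6.
Saddle points occur where the two diagonal entries have opposite signs: (1, -4), (4, -4). Count: 2.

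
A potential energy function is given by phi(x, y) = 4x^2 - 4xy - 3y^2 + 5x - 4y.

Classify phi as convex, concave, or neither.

phi is quadratic, so its Hessian is the constant matrix H = [[8, -4], [-4, -6]].
det(H) = -64, tr(H) = 2.
det(H) < 0, so H is indefinite: neither convex nor concave.

neither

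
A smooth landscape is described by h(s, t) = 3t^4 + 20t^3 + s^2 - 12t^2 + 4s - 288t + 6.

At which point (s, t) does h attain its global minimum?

h(s,t) separates as P(s) + Q(t) + 6, so its minimum is min P + min Q + 6.
P'(s) = 2s + 4 vanishes at s ∈ {-2}; Q'(t) = 12(t - 2)(t + 3)(t + 4) vanishes at t ∈ {-4, -3, 2}.
Local minima of P (where P''>0): P(-2)=-4. Local minima of Q: Q(-4)=448, Q(2)=-416.
So the global minimum of h is P(-2) + Q(2) + 6 = -4 − 416 + 6 = -414, attained at (-2, 2).

(-2, 2)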